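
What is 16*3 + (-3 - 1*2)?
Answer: 43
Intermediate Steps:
16*3 + (-3 - 1*2) = 48 + (-3 - 2) = 48 - 5 = 43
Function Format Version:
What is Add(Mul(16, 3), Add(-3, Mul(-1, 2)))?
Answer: 43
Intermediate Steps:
Add(Mul(16, 3), Add(-3, Mul(-1, 2))) = Add(48, Add(-3, -2)) = Add(48, -5) = 43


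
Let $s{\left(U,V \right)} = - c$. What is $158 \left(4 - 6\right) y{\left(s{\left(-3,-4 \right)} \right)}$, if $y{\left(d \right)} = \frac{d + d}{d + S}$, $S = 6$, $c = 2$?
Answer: $316$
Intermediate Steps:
$s{\left(U,V \right)} = -2$ ($s{\left(U,V \right)} = \left(-1\right) 2 = -2$)
$y{\left(d \right)} = \frac{2 d}{6 + d}$ ($y{\left(d \right)} = \frac{d + d}{d + 6} = \frac{2 d}{6 + d}$)
$158 \left(4 - 6\right) y{\left(s{\left(-3,-4 \right)} \right)} = 158 \left(4 - 6\right) 2 \left(-2\right) \frac{1}{6 - 2} = 158 \left(- 2 \cdot 2 \left(-2\right) \frac{1}{4}\right) = 158 \left(\left(-2\right) \left(-1\right)\right) = 158 \cdot 2 = 316$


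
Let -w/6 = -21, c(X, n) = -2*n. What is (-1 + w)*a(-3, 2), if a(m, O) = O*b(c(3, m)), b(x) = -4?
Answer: -1000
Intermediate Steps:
w = 126 (w = -6*(-21) = 126)
a(m, O) = -4*O (a(m, O) = O*(-4) = -4*O)
(-1 + w)*a(-3, 2) = (-1 + 126)*(-4*2) = 125*(-8) = -1000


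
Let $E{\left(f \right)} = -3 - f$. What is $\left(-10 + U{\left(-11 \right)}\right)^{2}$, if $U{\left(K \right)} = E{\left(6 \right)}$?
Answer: $361$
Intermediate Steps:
$U{\left(K \right)} = -9$ ($U{\left(K \right)} = -3 - 6 = -9$)
$\left(-10 + U{\left(-11 \right)}\right)^{2} = \left(-10 - 9\right)^{2} = \left(-19\right)^{2} = 361$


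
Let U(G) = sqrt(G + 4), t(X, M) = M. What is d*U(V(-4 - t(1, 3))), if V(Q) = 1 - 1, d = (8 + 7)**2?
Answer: 450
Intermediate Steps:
d = 225 (d = 15**2 = 225)
V(Q) = 0
U(G) = sqrt(4 + G)
d*U(V(-4 - t(1, 3))) = 225*sqrt(4 + 0) = 225*sqrt(4) = 225*2 = 450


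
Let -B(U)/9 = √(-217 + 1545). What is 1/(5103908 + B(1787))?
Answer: 1275977/6512469191224 + 9*√83/6512469191224 ≈ 1.9594e-7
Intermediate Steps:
B(U) = -36*√83 (B(U) = -9*√(-217 + 1545) = -36*√83)
1/(5103908 + B(1787)) = 1/(5103908 - 36*√83)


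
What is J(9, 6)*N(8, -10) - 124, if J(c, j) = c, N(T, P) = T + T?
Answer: 20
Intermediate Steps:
N(T, P) = 2*T
J(9, 6)*N(8, -10) - 124 = 9*(2*8) - 124 = 9*16 - 124 = 144 - 124 = 20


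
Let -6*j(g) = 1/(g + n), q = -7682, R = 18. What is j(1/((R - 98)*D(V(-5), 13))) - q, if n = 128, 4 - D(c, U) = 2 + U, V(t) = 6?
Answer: 2595924046/337923 ≈ 7682.0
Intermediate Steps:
D(c, U) = 2 - U (D(c, U) = 4 - (2 + U) = 4 + (-2 - U) = 2 - U)
j(g) = -1/(6*(128 + g)) (j(g) = -1/(6*(g + 128)) = -1/(6*(128 + g)))
j(1/((R - 98)*D(V(-5), 13))) - q = -1/(768 + 6*(1/((18 - 98)*(2 - 1*13)))) - 1*(-7682) = -1/(768 + 6*(1/((-80)*(2 - 13)))) + 7682 = -1/(768 + 6*(-1/80/(-11))) + 7682 = -1/(768 + 6*(-1/80*(-1/11))) + 7682 = -1/(768 + 6*(1/880)) + 7682 = -1/(768 + 3/440) + 7682 = -1/337923/440 + 7682 = -1*440/337923 + 7682 = -440/337923 + 7682 = 2595924046/337923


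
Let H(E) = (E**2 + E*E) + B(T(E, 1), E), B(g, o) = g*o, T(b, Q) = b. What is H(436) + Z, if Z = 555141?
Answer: 1125429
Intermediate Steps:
H(E) = 3*E**2 (H(E) = (E**2 + E*E) + E*E = (E**2 + E**2) + E**2 = 2*E**2 + E**2 = 3*E**2)
H(436) + Z = 3*436**2 + 555141 = 3*190096 + 555141 = 570288 + 555141 = 1125429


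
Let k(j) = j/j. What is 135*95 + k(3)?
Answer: 12826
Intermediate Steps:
k(j) = 1
135*95 + k(3) = 135*95 + 1 = 12825 + 1 = 12826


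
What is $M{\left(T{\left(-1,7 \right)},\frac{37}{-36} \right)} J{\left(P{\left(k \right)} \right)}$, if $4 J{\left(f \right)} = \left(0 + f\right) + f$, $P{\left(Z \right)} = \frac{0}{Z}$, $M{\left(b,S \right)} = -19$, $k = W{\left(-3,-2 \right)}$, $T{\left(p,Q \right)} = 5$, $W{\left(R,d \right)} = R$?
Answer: $0$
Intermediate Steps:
$k = -3$
$P{\left(Z \right)} = 0$
$J{\left(f \right)} = \frac{f}{2}$ ($J{\left(f \right)} = \frac{\left(0 + f\right) + f}{4} = \frac{f + f}{4} = \frac{2 f}{4} = \frac{f}{2}$)
$M{\left(T{\left(-1,7 \right)},\frac{37}{-36} \right)} J{\left(P{\left(k \right)} \right)} = - 19 \cdot \frac{1}{2} \cdot 0 = \left(-19\right) 0 = 0$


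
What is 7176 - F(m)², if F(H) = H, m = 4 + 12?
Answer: 6920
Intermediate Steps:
m = 16
7176 - F(m)² = 7176 - 1*16² = 7176 - 1*256 = 7176 - 256 = 6920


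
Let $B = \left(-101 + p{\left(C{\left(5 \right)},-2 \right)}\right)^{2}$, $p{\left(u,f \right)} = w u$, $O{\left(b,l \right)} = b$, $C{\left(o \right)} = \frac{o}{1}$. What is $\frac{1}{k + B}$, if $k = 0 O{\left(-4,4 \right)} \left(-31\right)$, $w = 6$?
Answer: $\frac{1}{5041} \approx 0.00019837$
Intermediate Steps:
$C{\left(o \right)} = o$ ($C{\left(o \right)} = o 1 = o$)
$p{\left(u,f \right)} = 6 u$
$k = 0$ ($k = 0 \left(-4\right) \left(-31\right) = 0 \left(-31\right) = 0$)
$B = 5041$ ($B = \left(-101 + 6 \cdot 5\right)^{2} = \left(-101 + 30\right)^{2} = \left(-71\right)^{2} = 5041$)
$\frac{1}{k + B} = \frac{1}{0 + 5041} = \frac{1}{5041}$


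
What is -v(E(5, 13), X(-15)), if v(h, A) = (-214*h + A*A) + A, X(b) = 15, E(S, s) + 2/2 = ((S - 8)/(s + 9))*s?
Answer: -9167/11 ≈ -833.36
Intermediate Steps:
E(S, s) = -1 + s*(-8 + S)/(9 + s) (E(S, s) = -1 + ((S - 8)/(s + 9))*s = -1 + ((-8 + S)/(9 + s))*s = -1 + s*(-8 + S)/(9 + s))
v(h, A) = A + A² - 214*h (v(h, A) = (-214*h + A²) + A = (A² - 214*h) + A = A + A² - 214*h)
-v(E(5, 13), X(-15)) = -(15 + 15² - 214*(-9 - 9*13 + 5*13)/(9 + 13)) = -(15 + 225 - 214*(-9 - 117 + 65)/22) = -(15 + 225 - 107*(-61)/11) = -(15 + 225 - 214*(-61/22)) = -(15 + 225 + 6527/11) = -1*9167/11 = -9167/11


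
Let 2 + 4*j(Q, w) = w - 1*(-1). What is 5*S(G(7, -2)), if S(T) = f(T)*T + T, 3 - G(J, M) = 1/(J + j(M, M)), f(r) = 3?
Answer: 284/5 ≈ 56.800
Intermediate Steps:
j(Q, w) = -¼ + w/4 (j(Q, w) = -½ + (w - 1*(-1))/4 = -½ + (w + 1)/4 = -½ + (1 + w)/4 = -½ + (¼ + w/4) = -¼ + w/4)
G(J, M) = 3 - 1/(-¼ + J + M/4) (G(J, M) = 3 - 1/(J + (-¼ + M/4)) = 3 - 1/(-¼ + J + M/4))
S(T) = 4*T (S(T) = 3*T + T = 4*T)
5*S(G(7, -2)) = 5*(4*((-7 + 3*(-2) + 12*7)/(-1 - 2 + 4*7))) = 5*(4*((-7 - 6 + 84)/(-1 - 2 + 28))) = 5*(4*(71/25)) = 5*(284/25) = 284/5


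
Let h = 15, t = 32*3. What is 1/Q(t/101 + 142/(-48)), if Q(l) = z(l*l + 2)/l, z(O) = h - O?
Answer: -11797608/52697399 ≈ -0.22387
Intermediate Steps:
t = 96
z(O) = 15 - O
Q(l) = (13 - l²)/l (Q(l) = (15 - (l*l + 2))/l = (15 - (l² + 2))/l = (15 - (2 + l²))/l = (15 + (-2 - l²))/l = (13 - l²)/l)
1/Q(t/101 + 142/(-48)) = 1/(-(96/101 + 142/(-48)) + 13/(96/101 + 142/(-48))) = 1/(-(96*(1/101) + 142*(-1/48)) + 13/(96*(1/101) + 142*(-1/48))) = 1/(-(96/101 - 71/24) + 13/(96/101 - 71/24)) = 1/(-1*(-4867/2424) + 13/(-4867/2424)) = 1/(4867/2424 + 13*(-2424/4867)) = 1/(4867/2424 - 31512/4867) = 1/(-52697399/11797608) = -11797608/52697399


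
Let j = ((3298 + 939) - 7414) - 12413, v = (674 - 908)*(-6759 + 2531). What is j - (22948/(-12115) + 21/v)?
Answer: -8897096595139/570761880 ≈ -15588.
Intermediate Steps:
v = 989352 (v = -234*(-4228) = 989352)
j = -15590 (j = (4237 - 7414) - 12413 = -3177 - 12413 = -15590)
j - (22948/(-12115) + 21/v) = -15590 - (22948/(-12115) + 21/989352) = -15590 - (22948*(-1/12115) + 21*(1/989352)) = -15590 - (-22948/12115 + 1/47112) = -15590 - 1*(-1081114061/570761880) = -15590 + 1081114061/570761880 = -8897096595139/570761880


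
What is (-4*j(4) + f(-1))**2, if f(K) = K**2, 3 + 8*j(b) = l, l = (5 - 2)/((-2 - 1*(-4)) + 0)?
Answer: 49/16 ≈ 3.0625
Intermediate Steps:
l = 3/2 (l = 3/((-2 + 4) + 0) = 3/(2 + 0) = 3/2 ≈ 1.5000)
j(b) = -3/16 (j(b) = -3/8 + (1/8)*(3/2) = -3/8 + 3/16 = -3/16)
(-4*j(4) + f(-1))**2 = (-4*(-3/16) + (-1)**2)**2 = (3/4 + 1)**2 = (7/4)**2 = 49/16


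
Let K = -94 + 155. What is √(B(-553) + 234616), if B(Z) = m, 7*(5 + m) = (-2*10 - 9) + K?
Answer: √11496163/7 ≈ 484.37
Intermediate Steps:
K = 61
m = -3/7 (m = -5 + ((-2*10 - 9) + 61)/7 = -5 + ((-20 - 9) + 61)/7 = -5 + (-29 + 61)/7 = -5 + (⅐)*32 = -5 + 32/7 = -3/7 ≈ -0.42857)
B(Z) = -3/7
√(B(-553) + 234616) = √(-3/7 + 234616) = √(1642309/7) = √11496163/7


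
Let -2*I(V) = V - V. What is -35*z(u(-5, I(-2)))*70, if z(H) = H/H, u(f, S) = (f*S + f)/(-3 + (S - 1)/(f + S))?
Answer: -2450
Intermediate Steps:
I(V) = 0 (I(V) = -(V - V)/2 = -1/2*0 = 0)
u(f, S) = (f + S*f)/(-3 + (-1 + S)/(S + f)) (u(f, S) = (S*f + f)/(-3 + (-1 + S)/(S + f)) = (f + S*f)/(-3 + (-1 + S)/(S + f)))
z(H) = 1
-35*z(u(-5, I(-2)))*70 = -35*1*70 = -35*70 = -2450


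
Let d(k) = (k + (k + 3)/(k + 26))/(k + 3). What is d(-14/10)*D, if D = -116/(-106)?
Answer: -23809/26076 ≈ -0.91306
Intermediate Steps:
d(k) = (k + (3 + k)/(26 + k))/(3 + k)
D = 58/53 (D = -116*(-1/106) = 58/53 ≈ 1.0943)
d(-14/10)*D = ((3 + (-14/10)**2 + 27*(-14/10))/(78 + (-14/10)**2 + 29*(-14/10)))*(58/53) = ((3 + (-14*1/10)**2 + 27*(-14*1/10))/(78 + (-14*1/10)**2 + 29*(-14*1/10)))*(58/53) = ((3 + (-7/5)**2 + 27*(-7/5))/(78 + (-7/5)**2 + 29*(-7/5)))*(58/53) = ((3 + 49/25 - 189/5)/(78 + 49/25 - 203/5))*(58/53) = (-821/25/(984/25))*(58/53) = ((25/984)*(-821/25))*(58/53) = -821/984*58/53 = -23809/26076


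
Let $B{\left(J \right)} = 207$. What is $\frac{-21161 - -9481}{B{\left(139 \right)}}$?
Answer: $- \frac{11680}{207} \approx -56.425$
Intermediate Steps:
$\frac{-21161 - -9481}{B{\left(139 \right)}} = \frac{-21161 - -9481}{207} = \left(-21161 + 9481\right) \frac{1}{207} = \left(-11680\right) \frac{1}{207} = - \frac{11680}{207}$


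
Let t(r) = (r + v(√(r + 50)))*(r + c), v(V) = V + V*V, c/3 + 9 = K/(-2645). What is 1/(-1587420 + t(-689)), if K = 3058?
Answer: 2645*I/(2*(-835774934*I + 2854491*√71)) ≈ -1.5811e-6 + 4.55e-8*I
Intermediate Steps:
c = -80589/2645 (c = -27 + 3*(3058/(-2645)) = -27 + 3*(3058*(-1/2645)) = -27 + 3*(-3058/2645) = -27 - 9174/2645 = -80589/2645 ≈ -30.468)
v(V) = V + V²
t(r) = (-80589/2645 + r)*(r + √(50 + r)*(1 + √(50 + r))) (t(r) = (r + √(r + 50)*(1 + √(r + 50)))*(r - 80589/2645) = (r + √(50 + r)*(1 + √(50 + r)))*(-80589/2645 + r) = (-80589/2645 + r)*(r + √(50 + r)*(1 + √(50 + r))))
1/(-1587420 + t(-689)) = 1/(-1587420 + (-805890/529 + 2*(-689)² - 80589*√(50 - 689)/2645 - 28928/2645*(-689) - 689*√(50 - 689))) = 1/(-1587420 + (-805890/529 + 2*474721 - 241767*I*√71/2645 + 19931392/2645 - 2067*I*√71)) = 1/(-1587420 + (-805890/529 + 949442 - 241767*I*√71/2645 + 19931392/2645 - 2067*I*√71)) = 1/(-1587420 + (2527176032/2645 - 5708982*I*√71/2645)) = 1/(-1671549868/2645 - 5708982*I*√71/2645)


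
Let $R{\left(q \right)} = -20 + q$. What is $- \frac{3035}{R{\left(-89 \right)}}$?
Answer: $\frac{3035}{109} \approx 27.844$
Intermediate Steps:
$- \frac{3035}{R{\left(-89 \right)}} = - \frac{3035}{-20 - 89} = - \frac{3035}{-109} = \left(-3035\right) \left(- \frac{1}{109}\right) = \frac{3035}{109}$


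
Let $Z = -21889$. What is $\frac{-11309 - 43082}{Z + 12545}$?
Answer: $\frac{54391}{9344} \approx 5.821$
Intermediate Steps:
$\frac{-11309 - 43082}{Z + 12545} = \frac{-11309 - 43082}{-21889 + 12545} = - \frac{54391}{-9344} = \left(-54391\right) \left(- \frac{1}{9344}\right) = \frac{54391}{9344}$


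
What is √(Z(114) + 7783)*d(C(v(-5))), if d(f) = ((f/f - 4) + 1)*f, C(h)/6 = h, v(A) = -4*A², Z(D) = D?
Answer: 1200*√7897 ≈ 1.0664e+5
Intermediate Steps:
C(h) = 6*h
d(f) = -2*f (d(f) = ((1 - 4) + 1)*f = (-3 + 1)*f = -2*f)
√(Z(114) + 7783)*d(C(v(-5))) = √(114 + 7783)*(-12*(-4*(-5)²)) = √7897*(-12*(-4*25)) = √7897*(-12*(-100)) = √7897*(-2*(-600)) = √7897*1200 = 1200*√7897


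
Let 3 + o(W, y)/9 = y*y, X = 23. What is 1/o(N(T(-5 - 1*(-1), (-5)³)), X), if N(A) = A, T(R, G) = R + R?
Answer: 1/4734 ≈ 0.00021124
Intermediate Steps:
T(R, G) = 2*R
o(W, y) = -27 + 9*y² (o(W, y) = -27 + 9*(y*y) = -27 + 9*y²)
1/o(N(T(-5 - 1*(-1), (-5)³)), X) = 1/(-27 + 9*23²) = 1/(-27 + 9*529) = 1/(-27 + 4761) = 1/4734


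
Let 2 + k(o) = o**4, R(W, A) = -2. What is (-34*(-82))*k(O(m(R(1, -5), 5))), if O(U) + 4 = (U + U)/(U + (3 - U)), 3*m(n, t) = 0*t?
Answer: 708152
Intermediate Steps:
m(n, t) = 0 (m(n, t) = (0*t)/3 = (1/3)*0 = 0)
O(U) = -4 + 2*U/3 (O(U) = -4 + (U + U)/(U + (3 - U)) = -4 + (2*U)/3 = -4 + (2*U)*(1/3) = -4 + 2*U/3)
k(o) = -2 + o**4
(-34*(-82))*k(O(m(R(1, -5), 5))) = (-34*(-82))*(-2 + (-4 + (2/3)*0)**4) = 2788*(-2 + (-4 + 0)**4) = 2788*(-2 + (-4)**4) = 2788*(-2 + 256) = 2788*254 = 708152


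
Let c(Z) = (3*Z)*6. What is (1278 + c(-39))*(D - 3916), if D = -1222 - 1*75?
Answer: -3002688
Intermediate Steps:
D = -1297 (D = -1222 - 75 = -1297)
c(Z) = 18*Z
(1278 + c(-39))*(D - 3916) = (1278 + 18*(-39))*(-1297 - 3916) = (1278 - 702)*(-5213) = 576*(-5213) = -3002688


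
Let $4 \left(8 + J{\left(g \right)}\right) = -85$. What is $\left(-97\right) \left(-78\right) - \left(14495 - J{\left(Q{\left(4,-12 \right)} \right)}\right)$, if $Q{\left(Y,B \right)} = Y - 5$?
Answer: $- \frac{27833}{4} \approx -6958.3$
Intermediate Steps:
$Q{\left(Y,B \right)} = -5 + Y$
$J{\left(g \right)} = - \frac{117}{4}$ ($J{\left(g \right)} = -8 + \frac{1}{4} \left(-85\right) = -8 - \frac{85}{4} = - \frac{117}{4}$)
$\left(-97\right) \left(-78\right) - \left(14495 - J{\left(Q{\left(4,-12 \right)} \right)}\right) = \left(-97\right) \left(-78\right) - \left(14495 - - \frac{117}{4}\right) = 7566 - \left(14495 + \frac{117}{4}\right) = 7566 - \frac{58097}{4} = - \frac{27833}{4}$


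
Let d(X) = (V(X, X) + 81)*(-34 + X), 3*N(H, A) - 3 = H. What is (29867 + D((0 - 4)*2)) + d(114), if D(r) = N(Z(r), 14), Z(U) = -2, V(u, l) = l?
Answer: 136402/3 ≈ 45467.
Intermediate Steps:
N(H, A) = 1 + H/3
d(X) = (-34 + X)*(81 + X) (d(X) = (X + 81)*(-34 + X) = (81 + X)*(-34 + X) = (-34 + X)*(81 + X))
D(r) = 1/3 (D(r) = 1 + (1/3)*(-2) = 1 - 2/3 = 1/3)
(29867 + D((0 - 4)*2)) + d(114) = (29867 + 1/3) + (-2754 + 114**2 + 47*114) = 89602/3 + (-2754 + 12996 + 5358) = 89602/3 + 15600 = 136402/3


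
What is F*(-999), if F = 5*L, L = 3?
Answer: -14985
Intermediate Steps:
F = 15 (F = 5*3 = 15)
F*(-999) = 15*(-999) = -14985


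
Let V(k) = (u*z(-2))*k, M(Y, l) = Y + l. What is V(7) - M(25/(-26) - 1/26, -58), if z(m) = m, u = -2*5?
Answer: 199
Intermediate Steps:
u = -10
V(k) = 20*k (V(k) = (-10*(-2))*k = 20*k)
V(7) - M(25/(-26) - 1/26, -58) = 20*7 - ((25/(-26) - 1/26) - 58) = 140 - ((25*(-1/26) - 1*1/26) - 58) = 140 - ((-25/26 - 1/26) - 58) = 140 - (-1 - 58) = 140 - 1*(-59) = 140 + 59 = 199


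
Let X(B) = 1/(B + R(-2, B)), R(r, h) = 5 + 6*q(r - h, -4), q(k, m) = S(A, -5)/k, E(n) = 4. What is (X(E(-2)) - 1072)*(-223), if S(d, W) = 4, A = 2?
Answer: 1195057/5 ≈ 2.3901e+5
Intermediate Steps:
q(k, m) = 4/k
R(r, h) = 5 + 24/(r - h) (R(r, h) = 5 + 6*(4/(r - h)) = 5 + 24/(r - h))
X(B) = 1/(5 + B - 24/(2 + B)) (X(B) = 1/(B + (5 - 24/(B - 1*(-2)))) = 1/(B + (5 - 24/(B + 2))) = 1/(B + (5 - 24/(2 + B))) = 1/(5 + B - 24/(2 + B)))
(X(E(-2)) - 1072)*(-223) = ((2 + 4)/(-24 + (2 + 4)*(5 + 4)) - 1072)*(-223) = (6/(-24 + 6*9) - 1072)*(-223) = (6/(-24 + 54) - 1072)*(-223) = (6/30 - 1072)*(-223) = ((1/30)*6 - 1072)*(-223) = (⅕ - 1072)*(-223) = -5359/5*(-223) = 1195057/5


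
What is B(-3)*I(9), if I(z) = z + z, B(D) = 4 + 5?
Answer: 162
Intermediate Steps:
B(D) = 9
I(z) = 2*z
B(-3)*I(9) = 9*(2*9) = 9*18 = 162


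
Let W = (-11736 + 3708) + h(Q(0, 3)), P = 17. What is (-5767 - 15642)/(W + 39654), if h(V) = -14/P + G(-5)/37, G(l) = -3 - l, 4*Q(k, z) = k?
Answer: -13466261/19892270 ≈ -0.67696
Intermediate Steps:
Q(k, z) = k/4
h(V) = -484/629 (h(V) = -14/17 + (-3 - 1*(-5))/37 = -14*1/17 + (-3 + 5)*(1/37) = -14/17 + 2*(1/37) = -14/17 + 2/37 = -484/629)
W = -5050096/629 (W = (-11736 + 3708) - 484/629 = -8028 - 484/629 = -5050096/629 ≈ -8028.8)
(-5767 - 15642)/(W + 39654) = (-5767 - 15642)/(-5050096/629 + 39654) = -21409/19892270/629 = -21409*629/19892270 = -13466261/19892270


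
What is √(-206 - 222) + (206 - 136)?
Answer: 70 + 2*I*√107 ≈ 70.0 + 20.688*I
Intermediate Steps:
√(-206 - 222) + (206 - 136) = √(-428) + 70 = 2*I*√107 + 70 = 70 + 2*I*√107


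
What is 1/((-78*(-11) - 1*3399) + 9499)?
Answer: 1/6958 ≈ 0.00014372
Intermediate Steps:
1/((-78*(-11) - 1*3399) + 9499) = 1/((858 - 3399) + 9499) = 1/(-2541 + 9499) = 1/6958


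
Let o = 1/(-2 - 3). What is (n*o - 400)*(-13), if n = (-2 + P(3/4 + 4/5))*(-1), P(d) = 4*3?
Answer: 5174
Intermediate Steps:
o = -1/5 (o = 1/(-5) = -1/5 ≈ -0.20000)
P(d) = 12
n = -10 (n = (-2 + 12)*(-1) = 10*(-1) = -10)
(n*o - 400)*(-13) = (-10*(-1/5) - 400)*(-13) = (2 - 400)*(-13) = -398*(-13) = 5174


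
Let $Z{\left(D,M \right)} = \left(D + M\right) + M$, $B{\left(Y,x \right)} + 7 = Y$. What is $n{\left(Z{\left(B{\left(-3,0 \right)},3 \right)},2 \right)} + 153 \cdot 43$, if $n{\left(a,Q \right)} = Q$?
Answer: $6581$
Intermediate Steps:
$B{\left(Y,x \right)} = -7 + Y$
$Z{\left(D,M \right)} = D + 2 M$
$n{\left(Z{\left(B{\left(-3,0 \right)},3 \right)},2 \right)} + 153 \cdot 43 = 2 + 153 \cdot 43 = 2 + 6579 = 6581$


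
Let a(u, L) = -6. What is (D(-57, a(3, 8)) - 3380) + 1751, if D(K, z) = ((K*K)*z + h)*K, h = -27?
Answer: 1111068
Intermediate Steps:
D(K, z) = K*(-27 + z*K**2) (D(K, z) = ((K*K)*z - 27)*K = (K**2*z - 27)*K = (z*K**2 - 27)*K = (-27 + z*K**2)*K = K*(-27 + z*K**2))
(D(-57, a(3, 8)) - 3380) + 1751 = (-57*(-27 - 6*(-57)**2) - 3380) + 1751 = (-57*(-27 - 6*3249) - 3380) + 1751 = (-57*(-27 - 19494) - 3380) + 1751 = (-57*(-19521) - 3380) + 1751 = (1112697 - 3380) + 1751 = 1109317 + 1751 = 1111068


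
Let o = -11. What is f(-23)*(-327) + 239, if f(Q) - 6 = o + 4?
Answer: 566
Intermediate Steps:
f(Q) = -1 (f(Q) = 6 + (-11 + 4) = 6 - 7 = -1)
f(-23)*(-327) + 239 = -1*(-327) + 239 = 327 + 239 = 566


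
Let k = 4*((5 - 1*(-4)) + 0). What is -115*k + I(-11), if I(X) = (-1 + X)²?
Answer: -3996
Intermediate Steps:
k = 36 (k = 4*((5 + 4) + 0) = 4*(9 + 0) = 4*9 = 36)
-115*k + I(-11) = -115*36 + (-1 - 11)² = -4140 + (-12)² = -4140 + 144 = -3996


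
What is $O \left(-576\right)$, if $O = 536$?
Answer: $-308736$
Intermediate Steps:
$O \left(-576\right) = 536 \left(-576\right) = -308736$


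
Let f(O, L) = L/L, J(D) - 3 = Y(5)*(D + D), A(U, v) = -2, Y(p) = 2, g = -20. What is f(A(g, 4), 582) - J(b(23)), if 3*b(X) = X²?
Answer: -2122/3 ≈ -707.33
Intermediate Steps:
b(X) = X²/3
J(D) = 3 + 4*D (J(D) = 3 + 2*(D + D) = 3 + 2*(2*D) = 3 + 4*D)
f(O, L) = 1
f(A(g, 4), 582) - J(b(23)) = 1 - (3 + 4*((⅓)*23²)) = 1 - (3 + 4*((⅓)*529)) = 1 - (3 + 4*(529/3)) = 1 - (3 + 2116/3) = 1 - 1*2125/3 = 1 - 2125/3 = -2122/3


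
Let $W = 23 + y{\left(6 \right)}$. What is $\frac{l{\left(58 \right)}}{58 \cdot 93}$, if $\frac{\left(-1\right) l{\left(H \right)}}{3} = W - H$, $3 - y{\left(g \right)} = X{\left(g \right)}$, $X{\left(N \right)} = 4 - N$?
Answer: $\frac{15}{899} \approx 0.016685$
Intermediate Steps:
$y{\left(g \right)} = -1 + g$ ($y{\left(g \right)} = 3 - \left(4 - g\right) = 3 + \left(-4 + g\right) = -1 + g$)
$W = 28$ ($W = 23 + \left(-1 + 6\right) = 23 + 5 = 28$)
$l{\left(H \right)} = -84 + 3 H$ ($l{\left(H \right)} = - 3 \left(28 - H\right) = -84 + 3 H$)
$\frac{l{\left(58 \right)}}{58 \cdot 93} = \frac{-84 + 3 \cdot 58}{58 \cdot 93} = \frac{-84 + 174}{5394} = 90 \cdot \frac{1}{5394} = \frac{15}{899}$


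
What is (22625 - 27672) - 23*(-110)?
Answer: -2517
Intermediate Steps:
(22625 - 27672) - 23*(-110) = -5047 + 2530 = -2517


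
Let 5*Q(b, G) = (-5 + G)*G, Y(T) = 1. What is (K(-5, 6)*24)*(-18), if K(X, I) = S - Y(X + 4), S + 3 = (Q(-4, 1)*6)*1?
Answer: 19008/5 ≈ 3801.6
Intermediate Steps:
Q(b, G) = G*(-5 + G)/5 (Q(b, G) = ((-5 + G)*G)/5 = (G*(-5 + G))/5 = G*(-5 + G)/5)
S = -39/5 (S = -3 + (((1/5)*1*(-5 + 1))*6)*1 = -3 + (((1/5)*1*(-4))*6)*1 = -3 - 4/5*6*1 = -3 - 24/5*1 = -3 - 24/5 = -39/5 ≈ -7.8000)
K(X, I) = -44/5 (K(X, I) = -39/5 - 1*1 = -39/5 - 1 = -44/5)
(K(-5, 6)*24)*(-18) = -44/5*24*(-18) = -1056/5*(-18) = 19008/5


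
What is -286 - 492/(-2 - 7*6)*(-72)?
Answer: -12002/11 ≈ -1091.1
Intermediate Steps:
-286 - 492/(-2 - 7*6)*(-72) = -286 - 492/(-2 - 42)*(-72) = -286 - 492/(-44)*(-72) = -286 - 492*(-1/44)*(-72) = -286 + (123/11)*(-72) = -286 - 8856/11 = -12002/11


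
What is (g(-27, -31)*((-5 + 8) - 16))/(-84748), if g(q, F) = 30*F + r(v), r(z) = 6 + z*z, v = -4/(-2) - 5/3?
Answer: -108095/762732 ≈ -0.14172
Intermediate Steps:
v = ⅓ (v = -4*(-½) - 5*⅓ = 2 - 5/3 = ⅓ ≈ 0.33333)
r(z) = 6 + z²
g(q, F) = 55/9 + 30*F (g(q, F) = 30*F + (6 + (⅓)²) = 30*F + (6 + ⅑) = 30*F + 55/9 = 55/9 + 30*F)
(g(-27, -31)*((-5 + 8) - 16))/(-84748) = ((55/9 + 30*(-31))*((-5 + 8) - 16))/(-84748) = ((55/9 - 930)*(3 - 16))*(-1/84748) = -8315/9*(-13)*(-1/84748) = (108095/9)*(-1/84748) = -108095/762732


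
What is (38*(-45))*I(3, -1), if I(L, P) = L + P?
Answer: -3420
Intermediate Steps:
(38*(-45))*I(3, -1) = (38*(-45))*(3 - 1) = -1710*2 = -3420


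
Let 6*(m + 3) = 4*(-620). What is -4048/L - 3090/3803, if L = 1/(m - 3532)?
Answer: 182348364410/11409 ≈ 1.5983e+7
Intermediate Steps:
m = -1249/3 (m = -3 + (4*(-620))/6 = -3 + (1/6)*(-2480) = -3 - 1240/3 = -1249/3 ≈ -416.33)
L = -3/11845 (L = 1/(-1249/3 - 3532) = 1/(-11845/3) = -3/11845 ≈ -0.00025327)
-4048/L - 3090/3803 = -4048/(-3/11845) - 3090/3803 = -4048*(-11845/3) - 3090*1/3803 = 47948560/3 - 3090/3803 = 182348364410/11409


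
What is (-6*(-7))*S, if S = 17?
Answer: 714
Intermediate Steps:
(-6*(-7))*S = -6*(-7)*17 = 42*17 = 714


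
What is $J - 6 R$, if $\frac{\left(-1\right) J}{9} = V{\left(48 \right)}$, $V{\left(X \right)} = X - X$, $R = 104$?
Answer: $-624$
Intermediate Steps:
$V{\left(X \right)} = 0$
$J = 0$ ($J = \left(-9\right) 0 = 0$)
$J - 6 R = 0 - 624 = -624$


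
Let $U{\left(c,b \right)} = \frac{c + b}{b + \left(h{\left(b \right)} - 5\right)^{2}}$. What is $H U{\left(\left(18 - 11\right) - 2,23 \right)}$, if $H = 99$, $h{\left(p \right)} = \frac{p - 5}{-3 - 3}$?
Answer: $\frac{924}{29} \approx 31.862$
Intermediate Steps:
$h{\left(p \right)} = \frac{5}{6} - \frac{p}{6}$ ($h{\left(p \right)} = \frac{-5 + p}{-6} = \left(-5 + p\right) \left(- \frac{1}{6}\right) = \frac{5}{6} - \frac{p}{6}$)
$U{\left(c,b \right)} = \frac{b + c}{b + \left(- \frac{25}{6} - \frac{b}{6}\right)^{2}}$ ($U{\left(c,b \right)} = \frac{c + b}{b + \left(\left(\frac{5}{6} - \frac{b}{6}\right) - 5\right)^{2}} = \frac{b + c}{b + \left(- \frac{25}{6} - \frac{b}{6}\right)^{2}}$)
$H U{\left(\left(18 - 11\right) - 2,23 \right)} = 99 \frac{36 \left(23 + \left(\left(18 - 11\right) - 2\right)\right)}{\left(25 + 23\right)^{2} + 36 \cdot 23} = 99 \frac{36 \left(23 + \left(7 - 2\right)\right)}{48^{2} + 828} = 99 \frac{36 \left(23 + 5\right)}{2304 + 828} = 99 \cdot 36 \cdot \frac{1}{3132} \cdot 28 = 99 \cdot \frac{28}{87} = \frac{924}{29}$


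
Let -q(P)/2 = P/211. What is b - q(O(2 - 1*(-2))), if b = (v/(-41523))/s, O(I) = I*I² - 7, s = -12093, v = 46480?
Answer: 57253498126/105951041829 ≈ 0.54038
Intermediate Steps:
O(I) = -7 + I³ (O(I) = I³ - 7 = -7 + I³)
q(P) = -2*P/211
b = 46480/502137639 (b = (46480/(-41523))/(-12093) = (46480*(-1/41523))*(-1/12093) = -46480/41523*(-1/12093) = 46480/502137639 ≈ 9.2564e-5)
b - q(O(2 - 1*(-2))) = 46480/502137639 - (-2)*(-7 + (2 - 1*(-2))³)/211 = 46480/502137639 - (-2)*(-7 + (2 + 2)³)/211 = 46480/502137639 - (-2)*(-7 + 4³)/211 = 46480/502137639 - (-2)*(-7 + 64)/211 = 46480/502137639 - (-2)*57/211 = 46480/502137639 - 1*(-114/211) = 46480/502137639 + 114/211 = 57253498126/105951041829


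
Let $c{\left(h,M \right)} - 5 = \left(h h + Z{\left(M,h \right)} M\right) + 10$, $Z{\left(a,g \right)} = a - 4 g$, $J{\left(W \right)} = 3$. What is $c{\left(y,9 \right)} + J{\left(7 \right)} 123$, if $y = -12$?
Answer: $1041$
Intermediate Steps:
$c{\left(h,M \right)} = 15 + h^{2} + M \left(M - 4 h\right)$ ($c{\left(h,M \right)} = 5 + \left(\left(h h + \left(M - 4 h\right) M\right) + 10\right) = 5 + \left(\left(h^{2} + M \left(M - 4 h\right)\right) + 10\right) = 5 + \left(10 + h^{2} + M \left(M - 4 h\right)\right) = 15 + h^{2} + M \left(M - 4 h\right)$)
$c{\left(y,9 \right)} + J{\left(7 \right)} 123 = \left(15 + \left(-12\right)^{2} + 9 \left(9 - -48\right)\right) + 3 \cdot 123 = \left(15 + 144 + 9 \left(9 + 48\right)\right) + 369 = \left(15 + 144 + 9 \cdot 57\right) + 369 = \left(15 + 144 + 513\right) + 369 = 672 + 369 = 1041$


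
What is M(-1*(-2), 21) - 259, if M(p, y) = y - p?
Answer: -240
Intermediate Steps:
M(-1*(-2), 21) - 259 = (21 - (-1)*(-2)) - 259 = (21 - 1*2) - 259 = (21 - 2) - 259 = 19 - 259 = -240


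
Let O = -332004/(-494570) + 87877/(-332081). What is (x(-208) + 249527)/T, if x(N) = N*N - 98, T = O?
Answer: 24035554049328905/33395446217 ≈ 7.1973e+5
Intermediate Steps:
O = 33395446217/82118650085 (O = -332004*(-1/494570) + 87877*(-1/332081) = 166002/247285 - 87877/332081 = 33395446217/82118650085 ≈ 0.40667)
T = 33395446217/82118650085 ≈ 0.40667
x(N) = -98 + N**2 (x(N) = N**2 - 98 = -98 + N**2)
(x(-208) + 249527)/T = ((-98 + (-208)**2) + 249527)/(33395446217/82118650085) = ((-98 + 43264) + 249527)*(82118650085/33395446217) = (43166 + 249527)*(82118650085/33395446217) = 292693*(82118650085/33395446217) = 24035554049328905/33395446217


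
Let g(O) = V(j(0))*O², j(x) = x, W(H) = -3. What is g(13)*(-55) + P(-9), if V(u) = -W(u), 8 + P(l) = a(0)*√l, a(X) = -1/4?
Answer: -27893 - 3*I/4 ≈ -27893.0 - 0.75*I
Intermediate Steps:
a(X) = -¼ (a(X) = -1*¼ = -¼)
P(l) = -8 - √l/4
V(u) = 3 (V(u) = -1*(-3) = 3)
g(O) = 3*O²
g(13)*(-55) + P(-9) = (3*13²)*(-55) + (-8 - 3*I/4) = (3*169)*(-55) + (-8 - 3*I/4) = 507*(-55) + (-8 - 3*I/4) = -27885 + (-8 - 3*I/4) = -27893 - 3*I/4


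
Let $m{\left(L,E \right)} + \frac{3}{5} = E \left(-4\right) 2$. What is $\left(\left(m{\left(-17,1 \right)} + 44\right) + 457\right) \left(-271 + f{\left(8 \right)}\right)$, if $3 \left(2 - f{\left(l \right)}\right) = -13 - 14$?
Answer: $-128024$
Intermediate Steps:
$m{\left(L,E \right)} = - \frac{3}{5} - 8 E$ ($m{\left(L,E \right)} = - \frac{3}{5} + E \left(-4\right) 2 = - \frac{3}{5} + - 4 E 2 = - \frac{3}{5} - 8 E$)
$f{\left(l \right)} = 11$ ($f{\left(l \right)} = 2 - \frac{-13 - 14}{3} = 2 - -9 = 2 + 9 = 11$)
$\left(\left(m{\left(-17,1 \right)} + 44\right) + 457\right) \left(-271 + f{\left(8 \right)}\right) = \left(\left(\left(- \frac{3}{5} - 8\right) + 44\right) + 457\right) \left(-271 + 11\right) = \left(\left(\left(- \frac{3}{5} - 8\right) + 44\right) + 457\right) \left(-260\right) = \left(\left(- \frac{43}{5} + 44\right) + 457\right) \left(-260\right) = \left(\frac{177}{5} + 457\right) \left(-260\right) = \frac{2462}{5} \left(-260\right) = -128024$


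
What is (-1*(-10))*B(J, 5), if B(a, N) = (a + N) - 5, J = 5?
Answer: 50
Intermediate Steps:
B(a, N) = -5 + N + a (B(a, N) = (N + a) - 5 = -5 + N + a)
(-1*(-10))*B(J, 5) = (-1*(-10))*(-5 + 5 + 5) = 10*5 = 50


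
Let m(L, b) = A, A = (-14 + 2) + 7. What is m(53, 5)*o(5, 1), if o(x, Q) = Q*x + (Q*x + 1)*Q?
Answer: -55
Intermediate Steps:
A = -5 (A = -12 + 7 = -5)
m(L, b) = -5
o(x, Q) = Q*x + Q*(1 + Q*x) (o(x, Q) = Q*x + (1 + Q*x)*Q = Q*x + Q*(1 + Q*x))
m(53, 5)*o(5, 1) = -5*(1 + 5 + 1*5) = -5*(1 + 5 + 5) = -5*11 = -55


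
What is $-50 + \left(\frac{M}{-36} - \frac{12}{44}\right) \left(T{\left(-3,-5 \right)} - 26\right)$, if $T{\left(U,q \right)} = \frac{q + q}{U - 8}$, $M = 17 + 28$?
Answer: $- \frac{1427}{121} \approx -11.793$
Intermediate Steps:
$M = 45$
$T{\left(U,q \right)} = \frac{2 q}{-8 + U}$
$-50 + \left(\frac{M}{-36} - \frac{12}{44}\right) \left(T{\left(-3,-5 \right)} - 26\right) = -50 + \left(\frac{45}{-36} - \frac{12}{44}\right) \left(2 \left(-5\right) \frac{1}{-8 - 3} - 26\right) = -50 + \left(45 \left(- \frac{1}{36}\right) - \frac{3}{11}\right) \left(2 \left(-5\right) \frac{1}{-11} - 26\right) = -50 + \left(- \frac{5}{4} - \frac{3}{11}\right) \left(2 \left(-5\right) \left(- \frac{1}{11}\right) - 26\right) = -50 - \frac{67 \left(\frac{10}{11} - 26\right)}{44} = -50 - - \frac{4623}{121} = -50 + \frac{4623}{121} = - \frac{1427}{121}$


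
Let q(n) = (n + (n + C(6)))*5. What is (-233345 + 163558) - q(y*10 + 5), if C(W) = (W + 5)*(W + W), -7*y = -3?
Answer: -493779/7 ≈ -70540.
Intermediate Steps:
y = 3/7 (y = -1/7*(-3) = 3/7 ≈ 0.42857)
C(W) = 2*W*(5 + W) (C(W) = (5 + W)*(2*W) = 2*W*(5 + W))
q(n) = 660 + 10*n (q(n) = (n + (n + 2*6*(5 + 6)))*5 = (n + (n + 2*6*11))*5 = (n + (n + 132))*5 = (n + (132 + n))*5 = (132 + 2*n)*5 = 660 + 10*n)
(-233345 + 163558) - q(y*10 + 5) = (-233345 + 163558) - (660 + 10*((3/7)*10 + 5)) = -69787 - (660 + 10*(30/7 + 5)) = -69787 - (660 + 10*(65/7)) = -69787 - (660 + 650/7) = -69787 - 1*5270/7 = -69787 - 5270/7 = -493779/7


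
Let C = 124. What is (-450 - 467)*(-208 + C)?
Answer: 77028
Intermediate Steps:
(-450 - 467)*(-208 + C) = (-450 - 467)*(-208 + 124) = -917*(-84) = 77028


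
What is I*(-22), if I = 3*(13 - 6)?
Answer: -462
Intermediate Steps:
I = 21 (I = 3*7 = 21)
I*(-22) = 21*(-22) = -462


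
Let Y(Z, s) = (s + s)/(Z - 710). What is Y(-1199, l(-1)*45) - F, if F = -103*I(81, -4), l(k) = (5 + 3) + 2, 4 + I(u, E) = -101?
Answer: -20646735/1909 ≈ -10815.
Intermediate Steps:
I(u, E) = -105 (I(u, E) = -4 - 101 = -105)
l(k) = 10 (l(k) = 8 + 2 = 10)
Y(Z, s) = 2*s/(-710 + Z) (Y(Z, s) = (2*s)/(-710 + Z) = 2*s/(-710 + Z))
F = 10815 (F = -103*(-105) = 10815)
Y(-1199, l(-1)*45) - F = 2*(10*45)/(-710 - 1199) - 1*10815 = 2*450/(-1909) - 10815 = 2*450*(-1/1909) - 10815 = -900/1909 - 10815 = -20646735/1909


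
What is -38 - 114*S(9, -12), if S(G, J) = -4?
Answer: 418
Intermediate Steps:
-38 - 114*S(9, -12) = -38 - 114*(-4) = -38 + 456 = 418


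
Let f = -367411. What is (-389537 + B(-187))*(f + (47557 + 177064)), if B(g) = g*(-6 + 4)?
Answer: 55568584770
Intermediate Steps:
B(g) = -2*g (B(g) = g*(-2) = -2*g)
(-389537 + B(-187))*(f + (47557 + 177064)) = (-389537 - 2*(-187))*(-367411 + (47557 + 177064)) = (-389537 + 374)*(-367411 + 224621) = -389163*(-142790) = 55568584770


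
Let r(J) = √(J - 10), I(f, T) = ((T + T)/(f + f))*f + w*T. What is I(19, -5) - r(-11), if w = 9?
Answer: -50 - I*√21 ≈ -50.0 - 4.5826*I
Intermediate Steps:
I(f, T) = 10*T (I(f, T) = ((T + T)/(f + f))*f + 9*T = ((2*T)/((2*f)))*f + 9*T = ((2*T)*(1/(2*f)))*f + 9*T = (T/f)*f + 9*T = T + 9*T = 10*T)
r(J) = √(-10 + J)
I(19, -5) - r(-11) = 10*(-5) - √(-10 - 11) = -50 - √(-21) = -50 - I*√21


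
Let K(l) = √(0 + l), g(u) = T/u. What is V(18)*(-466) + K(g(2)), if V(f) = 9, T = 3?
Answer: -4194 + √6/2 ≈ -4192.8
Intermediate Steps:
g(u) = 3/u
K(l) = √l
V(18)*(-466) + K(g(2)) = 9*(-466) + √(3/2) = -4194 + √(3*(½)) = -4194 + √(3/2) = -4194 + √6/2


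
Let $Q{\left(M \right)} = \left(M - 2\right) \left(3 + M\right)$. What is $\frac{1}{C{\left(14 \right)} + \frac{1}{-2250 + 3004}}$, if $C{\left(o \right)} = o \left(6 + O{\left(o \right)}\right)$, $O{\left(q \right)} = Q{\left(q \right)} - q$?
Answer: $\frac{754}{2068977} \approx 0.00036443$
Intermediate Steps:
$Q{\left(M \right)} = \left(-2 + M\right) \left(3 + M\right)$
$O{\left(q \right)} = -6 + q^{2}$ ($O{\left(q \right)} = \left(-6 + q + q^{2}\right) - q = -6 + q^{2}$)
$C{\left(o \right)} = o^{3}$ ($C{\left(o \right)} = o \left(6 + \left(-6 + o^{2}\right)\right) = o o^{2} = o^{3}$)
$\frac{1}{C{\left(14 \right)} + \frac{1}{-2250 + 3004}} = \frac{1}{14^{3} + \frac{1}{-2250 + 3004}} = \frac{1}{2744 + \frac{1}{754}} = \frac{1}{\frac{2068977}{754}} = \frac{754}{2068977}$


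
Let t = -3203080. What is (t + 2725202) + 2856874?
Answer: 2378996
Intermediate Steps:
(t + 2725202) + 2856874 = (-3203080 + 2725202) + 2856874 = -477878 + 2856874 = 2378996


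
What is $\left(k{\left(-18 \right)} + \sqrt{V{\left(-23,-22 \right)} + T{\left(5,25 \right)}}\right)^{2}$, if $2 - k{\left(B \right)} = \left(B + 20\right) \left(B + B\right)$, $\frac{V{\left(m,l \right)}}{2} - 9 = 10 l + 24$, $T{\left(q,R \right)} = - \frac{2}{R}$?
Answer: $\frac{127548}{25} + \frac{296 i \sqrt{2338}}{5} \approx 5101.9 + 2862.5 i$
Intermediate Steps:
$V{\left(m,l \right)} = 66 + 20 l$ ($V{\left(m,l \right)} = 18 + 2 \left(10 l + 24\right) = 18 + 2 \left(24 + 10 l\right) = 18 + \left(48 + 20 l\right) = 66 + 20 l$)
$k{\left(B \right)} = 2 - 2 B \left(20 + B\right)$ ($k{\left(B \right)} = 2 - \left(B + 20\right) \left(B + B\right) = 2 - \left(20 + B\right) 2 B = 2 - 2 B \left(20 + B\right)$)
$\left(k{\left(-18 \right)} + \sqrt{V{\left(-23,-22 \right)} + T{\left(5,25 \right)}}\right)^{2} = \left(\left(2 - -720 - 2 \left(-18\right)^{2}\right) + \sqrt{\left(66 + 20 \left(-22\right)\right) - \frac{2}{25}}\right)^{2} = \left(\left(2 + 720 - 648\right) + \sqrt{\left(66 - 440\right) - \frac{2}{25}}\right)^{2} = \left(\left(2 + 720 - 648\right) + \sqrt{-374 - \frac{2}{25}}\right)^{2} = \left(74 + \sqrt{- \frac{9352}{25}}\right)^{2} = \left(74 + \frac{2 i \sqrt{2338}}{5}\right)^{2}$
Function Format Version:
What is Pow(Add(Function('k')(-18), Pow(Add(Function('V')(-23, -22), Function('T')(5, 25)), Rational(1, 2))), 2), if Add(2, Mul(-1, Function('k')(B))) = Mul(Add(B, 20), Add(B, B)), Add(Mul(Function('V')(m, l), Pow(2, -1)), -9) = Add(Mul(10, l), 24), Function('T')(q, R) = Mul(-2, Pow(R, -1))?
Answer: Add(Rational(127548, 25), Mul(Rational(296, 5), I, Pow(2338, Rational(1, 2)))) ≈ Add(5101.9, Mul(2862.5, I))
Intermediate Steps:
Function('V')(m, l) = Add(66, Mul(20, l)) (Function('V')(m, l) = Add(18, Mul(2, Add(Mul(10, l), 24))) = Add(18, Mul(2, Add(24, Mul(10, l)))) = Add(18, Add(48, Mul(20, l))) = Add(66, Mul(20, l)))
Function('k')(B) = Add(2, Mul(-2, B, Add(20, B))) (Function('k')(B) = Add(2, Mul(-1, Mul(Add(B, 20), Add(B, B)))) = Add(2, Mul(-1, Mul(Add(20, B), Mul(2, B)))) = Add(2, Mul(-1, Mul(2, B, Add(20, B)))) = Add(2, Mul(-2, B, Add(20, B))))
Pow(Add(Function('k')(-18), Pow(Add(Function('V')(-23, -22), Function('T')(5, 25)), Rational(1, 2))), 2) = Pow(Add(Add(2, Mul(-40, -18), Mul(-2, Pow(-18, 2))), Pow(Add(Add(66, Mul(20, -22)), Mul(-2, Pow(25, -1))), Rational(1, 2))), 2) = Pow(Add(Add(2, 720, Mul(-2, 324)), Pow(Add(Add(66, -440), Mul(-2, Rational(1, 25))), Rational(1, 2))), 2) = Pow(Add(Add(2, 720, -648), Pow(Add(-374, Rational(-2, 25)), Rational(1, 2))), 2) = Pow(Add(74, Pow(Rational(-9352, 25), Rational(1, 2))), 2) = Pow(Add(74, Mul(Rational(2, 5), I, Pow(2338, Rational(1, 2)))), 2)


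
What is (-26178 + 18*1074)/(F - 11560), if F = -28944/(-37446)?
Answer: 21362943/36070568 ≈ 0.59225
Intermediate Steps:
F = 4824/6241 (F = -28944*(-1/37446) = 4824/6241 ≈ 0.77295)
(-26178 + 18*1074)/(F - 11560) = (-26178 + 18*1074)/(4824/6241 - 11560) = (-26178 + 19332)/(-72141136/6241) = -6846*(-6241/72141136) = 21362943/36070568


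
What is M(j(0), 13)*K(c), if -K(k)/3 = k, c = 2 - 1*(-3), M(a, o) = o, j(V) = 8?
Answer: -195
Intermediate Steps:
c = 5 (c = 2 + 3 = 5)
K(k) = -3*k
M(j(0), 13)*K(c) = 13*(-3*5) = 13*(-15) = -195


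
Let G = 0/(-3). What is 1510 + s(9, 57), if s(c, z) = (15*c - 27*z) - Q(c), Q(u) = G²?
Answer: 106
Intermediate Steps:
G = 0 (G = 0*(-⅓) = 0)
Q(u) = 0 (Q(u) = 0² = 0)
s(c, z) = -27*z + 15*c (s(c, z) = (15*c - 27*z) - 1*0 = (-27*z + 15*c) + 0 = -27*z + 15*c)
1510 + s(9, 57) = 1510 + (-27*57 + 15*9) = 1510 + (-1539 + 135) = 1510 - 1404 = 106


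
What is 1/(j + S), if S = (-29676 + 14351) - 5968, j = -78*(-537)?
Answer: 1/20593 ≈ 4.8560e-5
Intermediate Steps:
j = 41886
S = -21293 (S = -15325 - 5968 = -21293)
1/(j + S) = 1/(41886 - 21293) = 1/20593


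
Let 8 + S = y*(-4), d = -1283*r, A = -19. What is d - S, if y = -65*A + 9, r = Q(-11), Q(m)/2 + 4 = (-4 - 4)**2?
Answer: -148976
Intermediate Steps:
Q(m) = 120 (Q(m) = -8 + 2*(-4 - 4)**2 = -8 + 2*(-8)**2 = -8 + 2*64 = -8 + 128 = 120)
r = 120
y = 1244 (y = -65*(-19) + 9 = 1235 + 9 = 1244)
d = -153960 (d = -1283*120 = -153960)
S = -4984 (S = -8 + 1244*(-4) = -8 - 4976 = -4984)
d - S = -153960 - 1*(-4984) = -153960 + 4984 = -148976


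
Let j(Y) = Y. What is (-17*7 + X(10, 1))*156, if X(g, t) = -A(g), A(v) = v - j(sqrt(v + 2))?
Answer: -20124 + 312*sqrt(3) ≈ -19584.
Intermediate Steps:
A(v) = v - sqrt(2 + v) (A(v) = v - sqrt(v + 2) = v - sqrt(2 + v))
X(g, t) = sqrt(2 + g) - g (X(g, t) = -(g - sqrt(2 + g)) = sqrt(2 + g) - g)
(-17*7 + X(10, 1))*156 = (-17*7 + (sqrt(2 + 10) - 1*10))*156 = (-119 + (sqrt(12) - 10))*156 = (-119 + (2*sqrt(3) - 10))*156 = (-119 + (-10 + 2*sqrt(3)))*156 = (-129 + 2*sqrt(3))*156 = -20124 + 312*sqrt(3)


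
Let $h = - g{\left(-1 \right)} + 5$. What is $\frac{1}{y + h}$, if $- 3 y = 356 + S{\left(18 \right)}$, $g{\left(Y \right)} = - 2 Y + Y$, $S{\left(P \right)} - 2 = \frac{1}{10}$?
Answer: $- \frac{30}{3461} \approx -0.008668$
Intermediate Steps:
$S{\left(P \right)} = \frac{21}{10}$ ($S{\left(P \right)} = 2 + \frac{1}{10} = \frac{21}{10}$)
$g{\left(Y \right)} = - Y$
$h = 4$ ($h = - \left(-1\right) \left(-1\right) + 5 = \left(-1\right) 1 + 5 = -1 + 5 = 4$)
$y = - \frac{3581}{30}$ ($y = - \frac{356 + \frac{21}{10}}{3} = \left(- \frac{1}{3}\right) \frac{3581}{10} = - \frac{3581}{30} \approx -119.37$)
$\frac{1}{y + h} = \frac{1}{- \frac{3581}{30} + 4} = \frac{1}{- \frac{3461}{30}} = - \frac{30}{3461}$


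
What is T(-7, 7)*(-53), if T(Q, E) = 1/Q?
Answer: 53/7 ≈ 7.5714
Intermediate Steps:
T(Q, E) = 1/Q
T(-7, 7)*(-53) = -53/(-7) = -⅐*(-53) = 53/7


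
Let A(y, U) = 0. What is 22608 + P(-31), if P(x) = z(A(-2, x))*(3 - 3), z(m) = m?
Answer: 22608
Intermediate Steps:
P(x) = 0 (P(x) = 0*(3 - 3) = 0*0 = 0)
22608 + P(-31) = 22608 + 0 = 22608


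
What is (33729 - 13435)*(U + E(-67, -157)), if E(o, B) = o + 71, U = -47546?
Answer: -964817348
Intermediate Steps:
E(o, B) = 71 + o
(33729 - 13435)*(U + E(-67, -157)) = (33729 - 13435)*(-47546 + (71 - 67)) = 20294*(-47546 + 4) = 20294*(-47542) = -964817348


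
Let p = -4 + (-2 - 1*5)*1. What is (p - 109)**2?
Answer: 14400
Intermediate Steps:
p = -11 (p = -4 + (-2 - 5)*1 = -4 - 7*1 = -4 - 7 = -11)
(p - 109)**2 = (-11 - 109)**2 = (-120)**2 = 14400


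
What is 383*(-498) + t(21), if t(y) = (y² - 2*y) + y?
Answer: -190314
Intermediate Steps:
t(y) = y² - y
383*(-498) + t(21) = 383*(-498) + 21*(-1 + 21) = -190734 + 21*20 = -190734 + 420 = -190314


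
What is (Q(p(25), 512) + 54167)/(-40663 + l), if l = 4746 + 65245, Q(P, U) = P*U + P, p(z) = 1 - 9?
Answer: 3851/2256 ≈ 1.7070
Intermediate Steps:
p(z) = -8
Q(P, U) = P + P*U
l = 69991
(Q(p(25), 512) + 54167)/(-40663 + l) = (-8*(1 + 512) + 54167)/(-40663 + 69991) = (-8*513 + 54167)/29328 = (-4104 + 54167)*(1/29328) = 50063*(1/29328) = 3851/2256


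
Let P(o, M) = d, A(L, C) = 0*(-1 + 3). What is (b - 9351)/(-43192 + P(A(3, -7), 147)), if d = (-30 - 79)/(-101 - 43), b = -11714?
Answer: 3033360/6219539 ≈ 0.48771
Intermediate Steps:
A(L, C) = 0 (A(L, C) = 0*2 = 0)
d = 109/144 (d = -109/(-144) = -109*(-1/144) = 109/144 ≈ 0.75694)
P(o, M) = 109/144
(b - 9351)/(-43192 + P(A(3, -7), 147)) = (-11714 - 9351)/(-43192 + 109/144) = -21065/(-6219539/144) = -21065*(-144/6219539) = 3033360/6219539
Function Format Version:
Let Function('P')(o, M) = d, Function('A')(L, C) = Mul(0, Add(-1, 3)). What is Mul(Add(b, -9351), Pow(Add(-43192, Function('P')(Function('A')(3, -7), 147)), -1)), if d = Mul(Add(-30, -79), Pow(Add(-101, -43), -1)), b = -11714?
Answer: Rational(3033360, 6219539) ≈ 0.48771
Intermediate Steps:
Function('A')(L, C) = 0 (Function('A')(L, C) = Mul(0, 2) = 0)
d = Rational(109, 144) (d = Mul(-109, Pow(-144, -1)) = Mul(-109, Rational(-1, 144)) = Rational(109, 144) ≈ 0.75694)
Function('P')(o, M) = Rational(109, 144)
Mul(Add(b, -9351), Pow(Add(-43192, Function('P')(Function('A')(3, -7), 147)), -1)) = Mul(Add(-11714, -9351), Pow(Add(-43192, Rational(109, 144)), -1)) = Mul(-21065, Pow(Rational(-6219539, 144), -1)) = Mul(-21065, Rational(-144, 6219539)) = Rational(3033360, 6219539)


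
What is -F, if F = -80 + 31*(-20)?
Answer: 700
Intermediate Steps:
F = -700 (F = -80 - 620 = -700)
-F = -1*(-700) = 700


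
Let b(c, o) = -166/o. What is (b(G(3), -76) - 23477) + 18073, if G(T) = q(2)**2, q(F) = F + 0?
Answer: -205269/38 ≈ -5401.8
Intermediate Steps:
q(F) = F
G(T) = 4 (G(T) = 2**2 = 4)
(b(G(3), -76) - 23477) + 18073 = (-166/(-76) - 23477) + 18073 = (-166*(-1/76) - 23477) + 18073 = (83/38 - 23477) + 18073 = -892043/38 + 18073 = -205269/38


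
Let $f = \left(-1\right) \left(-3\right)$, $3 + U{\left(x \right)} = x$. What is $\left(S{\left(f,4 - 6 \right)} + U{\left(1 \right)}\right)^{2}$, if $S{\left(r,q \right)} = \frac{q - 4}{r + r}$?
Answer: $9$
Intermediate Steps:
$U{\left(x \right)} = -3 + x$
$f = 3$
$S{\left(r,q \right)} = \frac{-4 + q}{2 r}$
$\left(S{\left(f,4 - 6 \right)} + U{\left(1 \right)}\right)^{2} = \left(\frac{-4 + \left(4 - 6\right)}{2 \cdot 3} + \left(-3 + 1\right)\right)^{2} = \left(\frac{1}{2} \cdot \frac{1}{3} \left(-4 - 2\right) - 2\right)^{2} = \left(\frac{1}{2} \cdot \frac{1}{3} \left(-6\right) - 2\right)^{2} = \left(-1 - 2\right)^{2} = \left(-3\right)^{2} = 9$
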